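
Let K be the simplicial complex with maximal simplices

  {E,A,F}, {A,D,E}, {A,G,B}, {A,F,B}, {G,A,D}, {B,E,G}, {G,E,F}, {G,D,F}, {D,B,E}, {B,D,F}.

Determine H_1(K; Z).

H_1 = Z_2.

K has 6 vertices, 15 edges, 10 triangles.
rank ∂_1 = 5, rank ∂_2 = 10 ⇒ b_1 = 15 − 5 − 10 = 0; ∂_2 has invariant factor(s) [2] giving torsion. So H_1 ≅ Z_2.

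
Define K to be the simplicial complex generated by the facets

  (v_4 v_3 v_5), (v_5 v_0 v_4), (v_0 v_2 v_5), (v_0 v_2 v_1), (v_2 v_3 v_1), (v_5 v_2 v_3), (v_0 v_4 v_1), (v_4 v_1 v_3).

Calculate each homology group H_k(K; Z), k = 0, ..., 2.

H_0 = Z,  H_1 = 0,  H_2 = Z.

Order the vertices as v_0 < v_1 < v_2 < v_3 < v_4 < v_5. Listing each simplex with vertices in this order, K has dimension 2 with simplices:

  0-simplices (6): [v_0], [v_1], [v_2], [v_3], [v_4], [v_5]
  1-simplices (12): [v_0,v_1], [v_0,v_2], [v_0,v_4], [v_0,v_5], [v_1,v_2], [v_1,v_3], [v_1,v_4], [v_2,v_3], [v_2,v_5], [v_3,v_4], [v_3,v_5], [v_4,v_5]
  2-simplices (8): [v_0,v_1,v_2], [v_0,v_1,v_4], [v_0,v_2,v_5], [v_0,v_4,v_5], [v_1,v_2,v_3], [v_1,v_3,v_4], [v_2,v_3,v_5], [v_3,v_4,v_5]

so the chain groups are C_0 ≅ Z^6, C_1 ≅ Z^12, C_2 ≅ Z^8.

The boundary map ∂_1: C_1 → C_0 maps an edge to its endpoints' difference, ∂[p,q] = q − p. For instance
  ∂[v_0,v_5] = [v_5] − [v_0].
As a 6×12 matrix over Z this has rank 5, with invariant factors (1,1,1,1,1).

∂_2: C_2 → C_1 maps a triangle to the signed sum of its edges. For instance
  ∂[v_1,v_2,v_3] = [v_2,v_3] − [v_1,v_3] + [v_1,v_2],
  ∂[v_0,v_2,v_5] = [v_2,v_5] − [v_0,v_5] + [v_0,v_2].
As a 12×8 matrix over Z this has rank 7, with invariant factors (1,1,1,1,1,1,1).

From H_k ≅ ker(∂_k) / im(∂_{k+1}) we obtain:

  H_0: rank C_0 − rank ∂_1 = 6 − 5 = 1, and the invariant factors of ∂_1 are all 1, so H_0 ≅ Z.
  H_1: rank ker ∂_1 − rank ∂_2 = (12 − 5) − 7 = 0, and the invariant factors of ∂_2 are all 1, so H_1 ≅ 0.
  H_2: rank ker ∂_2 − rank ∂_3 = (8 − 7) − 0 = 1, and there is no ∂_3, so H_2 ≅ Z.

As a check, the Euler characteristic is 6 − 12 + 8 = 2, which agrees with 1 − 0 + 1 = 2.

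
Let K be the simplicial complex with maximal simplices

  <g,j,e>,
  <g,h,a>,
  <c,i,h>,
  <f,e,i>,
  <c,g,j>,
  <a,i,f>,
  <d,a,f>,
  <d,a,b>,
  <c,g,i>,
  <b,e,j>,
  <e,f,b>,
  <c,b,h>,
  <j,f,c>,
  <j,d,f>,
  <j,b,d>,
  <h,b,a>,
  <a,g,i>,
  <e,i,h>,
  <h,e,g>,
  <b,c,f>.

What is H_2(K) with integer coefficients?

Order the vertices as a < b < c < d < e < f < g < h < i < j. Listing each simplex with vertices in this order, K has dimension 2 with simplices:

  0-simplices (10): a, b, c, d, e, f, g, h, i, j
  1-simplices (30): ab, ad, af, ag, ah, ai, bc, bd, be, bf, bh, bj, cf, cg, ch, ci, cj, df, dj, ef, eg, eh, ei, ej, fi, fj, gh, gi, gj, hi
  2-simplices (20): abd, abh, adf, afi, agh, agi, bcf, bch, bdj, bef, bej, cfj, cgi, cgj, chi, dfj, efi, egh, egj, ehi

giving chain groups C_0 ≅ Z^10, C_1 ≅ Z^30, C_2 ≅ Z^20.

∂_1: C_1 → C_0 maps an edge to its endpoints' difference, ∂[p,q] = q − p.
The resulting 10×30 matrix has rank 9, and its Smith normal form has invariant factors (1,1,1,1,1,1,1,1,1).

∂_2: C_2 → C_1 acts by ∂[p,q,r] = [q,r] − [p,r] + [p,q]. For instance
  ∂abh = bh − ah + ab,
  ∂bdj = dj − bj + bd.
The 30×20 boundary matrix has rank 20 and Smith normal form diag(1,1,1,1,1,1,1,1,1,1,1,1,1,1,1,1,1,1,1,2).

Now H_k = ker ∂_k / im ∂_{k+1}, so:

  H_2: rank ker ∂_2 − rank ∂_3 = (20 − 20) − 0 = 0, and there is no ∂_3, so H_2 ≅ 0.

(K is a triangulation of the Klein bottle.)

H_2 = 0.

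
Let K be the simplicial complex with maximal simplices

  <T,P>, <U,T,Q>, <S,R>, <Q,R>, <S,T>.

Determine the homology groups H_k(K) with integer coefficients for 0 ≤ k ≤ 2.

Fix the vertex order P < Q < R < S < T < U and write every simplex with vertices in increasing order. Then dim K = 2 and the simplices of K are:

  0-simplices (6): P, Q, R, S, T, U
  1-simplices (7): PT, QR, QT, QU, RS, ST, TU
  2-simplices (1): QTU

so the chain groups are C_0 ≅ Z^6, C_1 ≅ Z^7, C_2 ≅ Z^1.

The boundary map ∂_1: C_1 → C_0 sends each edge [p,q] (with p < q) to q − p.
The 6×7 boundary matrix has rank 5 and Smith normal form diag(1,1,1,1,1).

The boundary map ∂_2: C_2 → C_1 sends each 2-simplex [p,q,r] to [q,r] − [p,r] + [p,q]. For instance
  ∂QTU = TU − QU + QT.
This gives a 7×1 integer matrix of rank 1; reducing to Smith normal form yields diagonal entries (1).

From H_k ≅ ker(∂_k) / im(∂_{k+1}) we obtain:

  H_0: rank C_0 − rank ∂_1 = 6 − 5 = 1, and the invariant factors of ∂_1 are all 1, so H_0 = Z.
  H_1: rank ker ∂_1 − rank ∂_2 = (7 − 5) − 1 = 1, and the invariant factors of ∂_2 are all 1, so H_1 = Z.
  H_2: rank ker ∂_2 − rank ∂_3 = (1 − 1) − 0 = 0, and there is no ∂_3, so H_2 = 0.

H_0 = Z,  H_1 = Z,  H_2 = 0.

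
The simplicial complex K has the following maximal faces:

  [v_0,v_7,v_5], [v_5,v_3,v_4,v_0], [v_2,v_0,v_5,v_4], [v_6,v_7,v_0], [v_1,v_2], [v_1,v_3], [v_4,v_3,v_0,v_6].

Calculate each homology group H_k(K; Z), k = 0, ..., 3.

H_0 = Z,  H_1 = Z,  H_2 = 0,  H_3 = 0.

We work with the vertex ordering v_0 < v_1 < v_2 < v_3 < v_4 < v_5 < v_6 < v_7. The simplices of K, each written with vertices in increasing order, are:

  0-simplices (8): [v_0], [v_1], [v_2], [v_3], [v_4], [v_5], [v_6], [v_7]
  1-simplices (17): (17 of them)
  2-simplices (12): (12 of them)
  3-simplices (3): [v_0,v_2,v_4,v_5], [v_0,v_3,v_4,v_5], [v_0,v_3,v_4,v_6]

so the chain groups are C_0 ≅ Z^8, C_1 ≅ Z^17, C_2 ≅ Z^12, C_3 ≅ Z^3.

Boundary ∂_1: C_1 → C_0 sends each edge [p,q] (with p < q) to q − p. For instance
  ∂[v_0,v_2] = [v_2] − [v_0].
The resulting 8×17 matrix has rank 7, and its Smith normal form has invariant factors (1,1,1,1,1,1,1).

The boundary map ∂_2: C_2 → C_1 sends each 2-simplex [p,q,r] to [q,r] − [p,r] + [p,q]. For instance
  ∂[v_2,v_4,v_5] = [v_4,v_5] − [v_2,v_5] + [v_2,v_4],
  ∂[v_0,v_2,v_4] = [v_2,v_4] − [v_0,v_4] + [v_0,v_2].
The 17×12 boundary matrix has rank 9 and Smith normal form diag(1,1,1,1,1,1,1,1,1).

∂_3: C_3 → C_2 sends each 3-simplex σ to the alternating sum Σ_i (−1)^i (σ with its i-th vertex removed). For instance
  ∂[v_0,v_3,v_4,v_5] = [v_3,v_4,v_5] − [v_0,v_4,v_5] + [v_0,v_3,v_5] − [v_0,v_3,v_4],
  ∂[v_0,v_3,v_4,v_6] = [v_3,v_4,v_6] − [v_0,v_4,v_6] + [v_0,v_3,v_6] − [v_0,v_3,v_4].
The 12×3 boundary matrix has rank 3 and Smith normal form diag(1,1,1).

From H_k ≅ ker(∂_k) / im(∂_{k+1}) we obtain:

  H_0: rank C_0 − rank ∂_1 = 8 − 7 = 1, and the invariant factors of ∂_1 are all 1, so H_0 ≅ Z.
  H_1: rank ker ∂_1 − rank ∂_2 = (17 − 7) − 9 = 1, and the invariant factors of ∂_2 are all 1, so H_1 ≅ Z.
  H_2: rank ker ∂_2 − rank ∂_3 = (12 − 9) − 3 = 0, and the invariant factors of ∂_3 are all 1, so H_2 ≅ 0.
  H_3: rank ker ∂_3 − rank ∂_4 = (3 − 3) − 0 = 0, and there is no ∂_4, so H_3 ≅ 0.

As a check, the Euler characteristic is 8 − 17 + 12 − 3 = 0, which agrees with 1 − 1 + 0 − 0 = 0.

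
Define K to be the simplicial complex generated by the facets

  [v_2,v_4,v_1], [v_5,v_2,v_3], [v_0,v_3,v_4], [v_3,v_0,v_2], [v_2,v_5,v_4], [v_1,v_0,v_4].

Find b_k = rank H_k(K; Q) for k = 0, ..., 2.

We work with the vertex ordering v_0 < v_1 < v_2 < v_3 < v_4 < v_5. The simplices of K, each written with vertices in increasing order, are:

  0-simplices (6): [v_0], [v_1], [v_2], [v_3], [v_4], [v_5]
  1-simplices (12): [v_0,v_1], [v_0,v_2], [v_0,v_3], [v_0,v_4], [v_1,v_2], [v_1,v_4], [v_2,v_3], [v_2,v_4], [v_2,v_5], [v_3,v_4], [v_3,v_5], [v_4,v_5]
  2-simplices (6): [v_0,v_1,v_4], [v_0,v_2,v_3], [v_0,v_3,v_4], [v_1,v_2,v_4], [v_2,v_3,v_5], [v_2,v_4,v_5]

giving chain groups C_0 ≅ Z^6, C_1 ≅ Z^12, C_2 ≅ Z^6.

∂_1: C_1 → C_0 is given by ∂[p,q] = [q] − [p]. For instance
  ∂[v_0,v_4] = [v_4] − [v_0].
The 6×12 boundary matrix has rank 5 and Smith normal form diag(1,1,1,1,1).

Boundary ∂_2: C_2 → C_1 maps a triangle to the signed sum of its edges. For instance
  ∂[v_2,v_3,v_5] = [v_3,v_5] − [v_2,v_5] + [v_2,v_3],
  ∂[v_0,v_2,v_3] = [v_2,v_3] − [v_0,v_3] + [v_0,v_2].
As a 12×6 matrix over Z this has rank 6, with invariant factors (1,1,1,1,1,1).

Computing H_k = (kernel of ∂_k) / (image of ∂_{k+1}):

  H_0: rank C_0 − rank ∂_1 = 6 − 5 = 1, and the invariant factors of ∂_1 are all 1, so H_0 = Z.
  H_1: rank ker ∂_1 − rank ∂_2 = (12 − 5) − 6 = 1, and the invariant factors of ∂_2 are all 1, so H_1 = Z.
  H_2: rank ker ∂_2 − rank ∂_3 = (6 − 6) − 0 = 0, and there is no ∂_3, so H_2 = 0.

(K is a triangulation of the cylinder S^1 x I.)

Hence the Betti numbers are b_0 = 1, b_1 = 1, b_2 = 0.

b_0 = 1, b_1 = 1, b_2 = 0.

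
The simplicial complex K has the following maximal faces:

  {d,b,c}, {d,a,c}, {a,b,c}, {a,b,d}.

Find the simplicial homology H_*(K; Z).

K has 4 vertices, 6 edges, 4 triangles.
rank ∂_0 = 0, rank ∂_1 = 3 ⇒ b_0 = 4 − 0 − 3 = 1; all invariant factors of ∂_1 are 1 so no torsion. So H_0 = Z.
rank ∂_1 = 3, rank ∂_2 = 3 ⇒ b_1 = 6 − 3 − 3 = 0; all invariant factors of ∂_2 are 1 so no torsion. So H_1 = 0.
rank ∂_2 = 3, rank ∂_3 = 0 ⇒ b_2 = 4 − 3 − 0 = 1. So H_2 = Z.

H_0 ≅ Z,  H_1 = 0,  H_2 ≅ Z.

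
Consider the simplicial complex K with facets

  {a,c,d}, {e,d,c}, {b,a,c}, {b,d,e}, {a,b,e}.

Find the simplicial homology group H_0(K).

H_0 = Z.

Order the vertices as a < b < c < d < e. Listing each simplex with vertices in this order, K has dimension 2 with simplices:

  0-simplices (5): a, b, c, d, e
  1-simplices (10): ab, ac, ad, ae, bc, bd, be, cd, ce, de
  2-simplices (5): abc, abe, acd, bde, cde

Hence C_0 ≅ Z^5, C_1 ≅ Z^10, C_2 ≅ Z^5.

Boundary ∂_1: C_1 → C_0 maps an edge to its endpoints' difference, ∂[p,q] = q − p.
This gives a 5×10 integer matrix of rank 4; reducing to Smith normal form yields diagonal entries (1,1,1,1).

Boundary ∂_2: C_2 → C_1 sends each 2-simplex [p,q,r] to [q,r] − [p,r] + [p,q]. For instance
  ∂abe = be − ae + ab,
  ∂acd = cd − ad + ac.
The 10×5 boundary matrix has rank 5 and Smith normal form diag(1,1,1,1,1).

Computing H_k = (kernel of ∂_k) / (image of ∂_{k+1}):

  H_0: rank C_0 − rank ∂_1 = 5 − 4 = 1, and the invariant factors of ∂_1 are all 1, so H_0 = Z.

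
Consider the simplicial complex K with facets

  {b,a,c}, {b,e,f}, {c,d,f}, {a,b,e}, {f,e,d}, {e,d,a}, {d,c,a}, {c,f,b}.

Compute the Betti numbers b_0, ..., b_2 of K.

b_0 = 1, b_1 = 0, b_2 = 1.

We work with the vertex ordering a < b < c < d < e < f. The simplices of K, each written with vertices in increasing order, are:

  0-simplices (6): a, b, c, d, e, f
  1-simplices (12): ab, ac, ad, ae, bc, be, bf, cd, cf, de, df, ef
  2-simplices (8): abc, abe, acd, ade, bcf, bef, cdf, def

giving chain groups C_0 ≅ Z^6, C_1 ≅ Z^12, C_2 ≅ Z^8.

Boundary ∂_1: C_1 → C_0 sends each edge [p,q] (with p < q) to q − p.
As a 6×12 matrix over Z this has rank 5, with invariant factors (1,1,1,1,1).

∂_2: C_2 → C_1 acts by ∂[p,q,r] = [q,r] − [p,r] + [p,q]. For instance
  ∂ade = de − ae + ad,
  ∂def = ef − df + de.
The resulting 12×8 matrix has rank 7, and its Smith normal form has invariant factors (1,1,1,1,1,1,1).

Computing H_k = (kernel of ∂_k) / (image of ∂_{k+1}):

  H_0: rank C_0 − rank ∂_1 = 6 − 5 = 1, and the invariant factors of ∂_1 are all 1, so H_0 = Z.
  H_1: rank ker ∂_1 − rank ∂_2 = (12 − 5) − 7 = 0, and the invariant factors of ∂_2 are all 1, so H_1 = 0.
  H_2: rank ker ∂_2 − rank ∂_3 = (8 − 7) − 0 = 1, and there is no ∂_3, so H_2 = Z.

(K is a triangulation of the 2-sphere S^2.)

Hence the Betti numbers are b_0 = 1, b_1 = 0, b_2 = 1.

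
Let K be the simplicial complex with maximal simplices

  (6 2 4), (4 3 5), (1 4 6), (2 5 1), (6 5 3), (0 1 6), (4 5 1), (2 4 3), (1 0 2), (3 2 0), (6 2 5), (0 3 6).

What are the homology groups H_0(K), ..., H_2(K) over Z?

Order the vertices as 0 < 1 < 2 < 3 < 4 < 5 < 6. Listing each simplex with vertices in this order, K has dimension 2 with simplices:

  0-simplices (7): [0], [1], [2], [3], [4], [5], [6]
  1-simplices (18): [0,1], [0,2], [0,3], [0,6], [1,2], [1,4], [1,5], [1,6], [2,3], [2,4], [2,5], [2,6], [3,4], [3,5], [3,6], [4,5], [4,6], [5,6]
  2-simplices (12): [0,1,2], [0,1,6], [0,2,3], [0,3,6], [1,2,5], [1,4,5], [1,4,6], [2,3,4], [2,4,6], [2,5,6], [3,4,5], [3,5,6]

Hence C_0 ≅ Z^7, C_1 ≅ Z^18, C_2 ≅ Z^12.

∂_1: C_1 → C_0 sends each edge [p,q] (with p < q) to q − p. For instance
  ∂[3,5] = [5] − [3].
The 7×18 boundary matrix has rank 6 and Smith normal form diag(1,1,1,1,1,1).

Boundary ∂_2: C_2 → C_1 sends each 2-simplex [p,q,r] to [q,r] − [p,r] + [p,q]. For instance
  ∂[1,2,5] = [2,5] − [1,5] + [1,2],
  ∂[3,4,5] = [4,5] − [3,5] + [3,4].
The resulting 18×12 matrix has rank 12, and its Smith normal form has invariant factors (1,1,1,1,1,1,1,1,1,1,1,2).

Computing H_k = (kernel of ∂_k) / (image of ∂_{k+1}):

  H_0: rank C_0 − rank ∂_1 = 7 − 6 = 1, and the invariant factors of ∂_1 are all 1, so H_0 = Z.
  H_1: rank ker ∂_1 − rank ∂_2 = (18 − 6) − 12 = 0, and ∂_2 has invariant factor 2 > 1, so H_1 = Z/2Z.
  H_2: rank ker ∂_2 − rank ∂_3 = (12 − 12) − 0 = 0, and there is no ∂_3, so H_2 = 0.

As a check, the Euler characteristic is 7 − 18 + 12 = 1, which agrees with 1 − 0 + 0 = 1.
(K is a triangulation of the real projective plane RP^2.)

H_0 = Z,  H_1 = Z/2Z,  H_2 = 0.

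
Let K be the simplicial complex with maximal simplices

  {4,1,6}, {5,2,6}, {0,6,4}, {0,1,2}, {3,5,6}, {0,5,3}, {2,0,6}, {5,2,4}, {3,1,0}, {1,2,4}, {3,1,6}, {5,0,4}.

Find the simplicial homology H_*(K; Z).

We work with the vertex ordering 0 < 1 < 2 < 3 < 4 < 5 < 6. The simplices of K, each written with vertices in increasing order, are:

  0-simplices (7): [0], [1], [2], [3], [4], [5], [6]
  1-simplices (18): [0,1], [0,2], [0,3], [0,4], [0,5], [0,6], [1,2], [1,3], [1,4], [1,6], [2,4], [2,5], [2,6], [3,5], [3,6], [4,5], [4,6], [5,6]
  2-simplices (12): [0,1,2], [0,1,3], [0,2,6], [0,3,5], [0,4,5], [0,4,6], [1,2,4], [1,3,6], [1,4,6], [2,4,5], [2,5,6], [3,5,6]

so the chain groups are C_0 ≅ Z^7, C_1 ≅ Z^18, C_2 ≅ Z^12.

Boundary ∂_1: C_1 → C_0 is given by ∂[p,q] = [q] − [p].
This gives a 7×18 integer matrix of rank 6; reducing to Smith normal form yields diagonal entries (1,1,1,1,1,1).

Boundary ∂_2: C_2 → C_1 maps a triangle to the signed sum of its edges. For instance
  ∂[0,1,3] = [1,3] − [0,3] + [0,1],
  ∂[2,5,6] = [5,6] − [2,6] + [2,5].
As a 18×12 matrix over Z this has rank 12, with invariant factors (1,1,1,1,1,1,1,1,1,1,1,2).

From H_k ≅ ker(∂_k) / im(∂_{k+1}) we obtain:

  H_0: rank C_0 − rank ∂_1 = 7 − 6 = 1, and the invariant factors of ∂_1 are all 1, so H_0 = Z.
  H_1: rank ker ∂_1 − rank ∂_2 = (18 − 6) − 12 = 0, and ∂_2 has invariant factor 2 > 1, so H_1 = Z/2Z.
  H_2: rank ker ∂_2 − rank ∂_3 = (12 − 12) − 0 = 0, and there is no ∂_3, so H_2 = 0.

As a check, the Euler characteristic is 7 − 18 + 12 = 1, which agrees with 1 − 0 + 0 = 1.

H_0 = Z,  H_1 = Z/2Z,  H_2 = 0.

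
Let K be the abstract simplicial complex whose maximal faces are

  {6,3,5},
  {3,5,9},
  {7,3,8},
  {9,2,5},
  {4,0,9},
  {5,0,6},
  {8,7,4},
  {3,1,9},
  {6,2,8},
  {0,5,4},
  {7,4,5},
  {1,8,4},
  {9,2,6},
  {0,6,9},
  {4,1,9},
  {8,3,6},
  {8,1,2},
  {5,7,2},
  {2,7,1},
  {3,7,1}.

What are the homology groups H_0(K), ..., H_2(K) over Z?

H_0 = Z,  H_1 = Z ⊕ Z_2,  H_2 = 0.

K has 10 vertices, 30 edges, 20 triangles.
rank ∂_0 = 0, rank ∂_1 = 9 ⇒ b_0 = 10 − 0 − 9 = 1; all invariant factors of ∂_1 are 1 so no torsion. So H_0 = Z.
rank ∂_1 = 9, rank ∂_2 = 20 ⇒ b_1 = 30 − 9 − 20 = 1; ∂_2 has invariant factor(s) [2] giving torsion. So H_1 = Z ⊕ Z_2.
rank ∂_2 = 20, rank ∂_3 = 0 ⇒ b_2 = 20 − 20 − 0 = 0. So H_2 = 0.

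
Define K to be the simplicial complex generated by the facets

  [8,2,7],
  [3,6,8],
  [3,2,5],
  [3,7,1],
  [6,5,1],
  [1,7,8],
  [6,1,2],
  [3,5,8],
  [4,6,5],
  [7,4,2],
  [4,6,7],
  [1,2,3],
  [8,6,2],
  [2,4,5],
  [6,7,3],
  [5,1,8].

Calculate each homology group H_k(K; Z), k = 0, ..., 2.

Order the vertices as 1 < 2 < 3 < 4 < 5 < 6 < 7 < 8. Listing each simplex with vertices in this order, K has dimension 2 with simplices:

  0-simplices (8): [1], [2], [3], [4], [5], [6], [7], [8]
  1-simplices (24): (24 of them)
  2-simplices (16): [1,2,3], [1,2,6], [1,3,7], [1,5,6], [1,5,8], [1,7,8], [2,3,5], [2,4,5], [2,4,7], [2,6,8], [2,7,8], [3,5,8], [3,6,7], [3,6,8], [4,5,6], [4,6,7]

so the chain groups are C_0 ≅ Z^8, C_1 ≅ Z^24, C_2 ≅ Z^16.

Boundary ∂_1: C_1 → C_0 maps an edge to its endpoints' difference, ∂[p,q] = q − p.
As a 8×24 matrix over Z this has rank 7, with invariant factors (1,1,1,1,1,1,1).

The boundary map ∂_2: C_2 → C_1 acts by ∂[p,q,r] = [q,r] − [p,r] + [p,q]. For instance
  ∂[2,4,7] = [4,7] − [2,7] + [2,4],
  ∂[4,6,7] = [6,7] − [4,7] + [4,6].
As a 24×16 matrix over Z this has rank 15, with invariant factors (1,1,1,1,1,1,1,1,1,1,1,1,1,1,1).

Now H_k = ker ∂_k / im ∂_{k+1}, so:

  H_0: rank C_0 − rank ∂_1 = 8 − 7 = 1, and the invariant factors of ∂_1 are all 1, so H_0 ≅ Z.
  H_1: rank ker ∂_1 − rank ∂_2 = (24 − 7) − 15 = 2, and the invariant factors of ∂_2 are all 1, so H_1 ≅ Z^2.
  H_2: rank ker ∂_2 − rank ∂_3 = (16 − 15) − 0 = 1, and there is no ∂_3, so H_2 ≅ Z.

(K is a triangulation of the torus T^2.)

H_0 ≅ Z,  H_1 ≅ Z^2,  H_2 ≅ Z.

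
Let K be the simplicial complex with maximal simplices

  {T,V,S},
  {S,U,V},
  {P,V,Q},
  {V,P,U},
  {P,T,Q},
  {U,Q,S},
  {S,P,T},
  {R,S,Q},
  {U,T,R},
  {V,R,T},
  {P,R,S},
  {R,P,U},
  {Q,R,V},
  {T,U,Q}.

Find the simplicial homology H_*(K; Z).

H_0 ≅ Z,  H_1 ≅ Z^2,  H_2 ≅ Z.

Order the vertices as P < Q < R < S < T < U < V. Listing each simplex with vertices in this order, K has dimension 2 with simplices:

  0-simplices (7): P, Q, R, S, T, U, V
  1-simplices (21): PQ, PR, PS, PT, PU, PV, QR, QS, QT, QU, QV, RS, RT, RU, RV, ST, SU, SV, TU, TV, UV
  2-simplices (14): PQT, PQV, PRS, PRU, PST, PUV, QRS, QRV, QSU, QTU, RTU, RTV, STV, SUV

so the chain groups are C_0 ≅ Z^7, C_1 ≅ Z^21, C_2 ≅ Z^14.

The boundary map ∂_1: C_1 → C_0 maps an edge to its endpoints' difference, ∂[p,q] = q − p. For instance
  ∂TV = V − T.
The 7×21 boundary matrix has rank 6 and Smith normal form diag(1,1,1,1,1,1).

The boundary map ∂_2: C_2 → C_1 acts by ∂[p,q,r] = [q,r] − [p,r] + [p,q]. For instance
  ∂QRS = RS − QS + QR,
  ∂PST = ST − PT + PS.
The 21×14 boundary matrix has rank 13 and Smith normal form diag(1,1,1,1,1,1,1,1,1,1,1,1,1).

From H_k ≅ ker(∂_k) / im(∂_{k+1}) we obtain:

  H_0: rank C_0 − rank ∂_1 = 7 − 6 = 1, and the invariant factors of ∂_1 are all 1, so H_0 = Z.
  H_1: rank ker ∂_1 − rank ∂_2 = (21 − 6) − 13 = 2, and the invariant factors of ∂_2 are all 1, so H_1 = Z^2.
  H_2: rank ker ∂_2 − rank ∂_3 = (14 − 13) − 0 = 1, and there is no ∂_3, so H_2 = Z.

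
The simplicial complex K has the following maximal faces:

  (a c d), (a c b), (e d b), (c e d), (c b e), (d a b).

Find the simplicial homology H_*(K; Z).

H_0 ≅ Z,  H_1 = 0,  H_2 ≅ Z.

Fix the vertex order a < b < c < d < e and write every simplex with vertices in increasing order. Then dim K = 2 and the simplices of K are:

  0-simplices (5): a, b, c, d, e
  1-simplices (9): ab, ac, ad, bc, bd, be, cd, ce, de
  2-simplices (6): abc, abd, acd, bce, bde, cde

Hence C_0 ≅ Z^5, C_1 ≅ Z^9, C_2 ≅ Z^6.

The boundary map ∂_1: C_1 → C_0 sends each edge [p,q] (with p < q) to q − p. For instance
  ∂bd = d − b.
This gives a 5×9 integer matrix of rank 4; reducing to Smith normal form yields diagonal entries (1,1,1,1).

The boundary map ∂_2: C_2 → C_1 acts by ∂[p,q,r] = [q,r] − [p,r] + [p,q]. For instance
  ∂abd = bd − ad + ab,
  ∂cde = de − ce + cd.
As a 9×6 matrix over Z this has rank 5, with invariant factors (1,1,1,1,1).

From H_k ≅ ker(∂_k) / im(∂_{k+1}) we obtain:

  H_0: rank C_0 − rank ∂_1 = 5 − 4 = 1, and the invariant factors of ∂_1 are all 1, so H_0 ≅ Z.
  H_1: rank ker ∂_1 − rank ∂_2 = (9 − 4) − 5 = 0, and the invariant factors of ∂_2 are all 1, so H_1 ≅ 0.
  H_2: rank ker ∂_2 − rank ∂_3 = (6 − 5) − 0 = 1, and there is no ∂_3, so H_2 ≅ Z.

As a check, the Euler characteristic is 5 − 9 + 6 = 2, which agrees with 1 − 0 + 1 = 2.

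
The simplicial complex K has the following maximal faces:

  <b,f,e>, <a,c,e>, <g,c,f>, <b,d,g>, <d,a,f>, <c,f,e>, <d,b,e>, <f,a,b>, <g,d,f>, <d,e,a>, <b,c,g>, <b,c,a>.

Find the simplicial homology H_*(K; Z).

Take the total order a < b < c < d < e < f < g on the vertex set. Then K (dimension 2) consists of the simplices:

  0-simplices (7): a, b, c, d, e, f, g
  1-simplices (18): ab, ac, ad, ae, af, bc, bd, be, bf, bg, ce, cf, cg, de, df, dg, ef, fg
  2-simplices (12): abc, abf, ace, ade, adf, bcg, bde, bdg, bef, cef, cfg, dfg

Hence C_0 ≅ Z^7, C_1 ≅ Z^18, C_2 ≅ Z^12.

∂_1: C_1 → C_0 is given by ∂[p,q] = [q] − [p]. For instance
  ∂ab = b − a.
The resulting 7×18 matrix has rank 6, and its Smith normal form has invariant factors (1,1,1,1,1,1).

∂_2: C_2 → C_1 acts by ∂[p,q,r] = [q,r] − [p,r] + [p,q]. For instance
  ∂cfg = fg − cg + cf,
  ∂bef = ef − bf + be.
This gives a 18×12 integer matrix of rank 12; reducing to Smith normal form yields diagonal entries (1,1,1,1,1,1,1,1,1,1,1,2).

Computing H_k = (kernel of ∂_k) / (image of ∂_{k+1}):

  H_0: rank C_0 − rank ∂_1 = 7 − 6 = 1, and the invariant factors of ∂_1 are all 1, so H_0 ≅ Z.
  H_1: rank ker ∂_1 − rank ∂_2 = (18 − 6) − 12 = 0, and ∂_2 has invariant factor 2 > 1, so H_1 ≅ Z/2Z.
  H_2: rank ker ∂_2 − rank ∂_3 = (12 − 12) − 0 = 0, and there is no ∂_3, so H_2 ≅ 0.

H_0 = Z,  H_1 = Z/2Z,  H_2 = 0.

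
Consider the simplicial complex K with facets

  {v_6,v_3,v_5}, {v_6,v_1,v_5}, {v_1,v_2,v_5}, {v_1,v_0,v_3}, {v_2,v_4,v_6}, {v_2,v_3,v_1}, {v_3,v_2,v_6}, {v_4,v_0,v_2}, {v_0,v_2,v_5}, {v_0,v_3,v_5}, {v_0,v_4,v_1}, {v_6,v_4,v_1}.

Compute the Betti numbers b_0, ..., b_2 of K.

We work with the vertex ordering v_0 < v_1 < v_2 < v_3 < v_4 < v_5 < v_6. The simplices of K, each written with vertices in increasing order, are:

  0-simplices (7): [v_0], [v_1], [v_2], [v_3], [v_4], [v_5], [v_6]
  1-simplices (18): (18 of them)
  2-simplices (12): (12 of them)

so the chain groups are C_0 ≅ Z^7, C_1 ≅ Z^18, C_2 ≅ Z^12.

∂_1: C_1 → C_0 sends each edge [p,q] (with p < q) to q − p. For instance
  ∂[v_1,v_3] = [v_3] − [v_1].
The 7×18 boundary matrix has rank 6 and Smith normal form diag(1,1,1,1,1,1).

The boundary map ∂_2: C_2 → C_1 acts by ∂[p,q,r] = [q,r] − [p,r] + [p,q]. For instance
  ∂[v_2,v_4,v_6] = [v_4,v_6] − [v_2,v_6] + [v_2,v_4],
  ∂[v_0,v_1,v_4] = [v_1,v_4] − [v_0,v_4] + [v_0,v_1].
The 18×12 boundary matrix has rank 12 and Smith normal form diag(1,1,1,1,1,1,1,1,1,1,1,2).

Computing H_k = (kernel of ∂_k) / (image of ∂_{k+1}):

  H_0: rank C_0 − rank ∂_1 = 7 − 6 = 1, and the invariant factors of ∂_1 are all 1, so H_0 = Z.
  H_1: rank ker ∂_1 − rank ∂_2 = (18 − 6) − 12 = 0, and ∂_2 has invariant factor 2 > 1, so H_1 = Z/2.
  H_2: rank ker ∂_2 − rank ∂_3 = (12 − 12) − 0 = 0, and there is no ∂_3, so H_2 = 0.

(K is a triangulation of the real projective plane RP^2.)

Hence the Betti numbers are b_0 = 1, b_1 = 0, b_2 = 0.

b_0 = 1, b_1 = 0, b_2 = 0.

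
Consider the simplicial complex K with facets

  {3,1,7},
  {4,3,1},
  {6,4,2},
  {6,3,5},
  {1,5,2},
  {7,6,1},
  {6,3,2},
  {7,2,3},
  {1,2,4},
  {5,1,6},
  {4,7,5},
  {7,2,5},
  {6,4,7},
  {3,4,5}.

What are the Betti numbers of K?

Take the total order 1 < 2 < 3 < 4 < 5 < 6 < 7 on the vertex set. Then K (dimension 2) consists of the simplices:

  0-simplices (7): [1], [2], [3], [4], [5], [6], [7]
  1-simplices (21): [1,2], [1,3], [1,4], [1,5], [1,6], [1,7], [2,3], [2,4], [2,5], [2,6], [2,7], [3,4], [3,5], [3,6], [3,7], [4,5], [4,6], [4,7], [5,6], [5,7], [6,7]
  2-simplices (14): [1,2,4], [1,2,5], [1,3,4], [1,3,7], [1,5,6], [1,6,7], [2,3,6], [2,3,7], [2,4,6], [2,5,7], [3,4,5], [3,5,6], [4,5,7], [4,6,7]

giving chain groups C_0 ≅ Z^7, C_1 ≅ Z^21, C_2 ≅ Z^14.

∂_1: C_1 → C_0 is given by ∂[p,q] = [q] − [p].
The resulting 7×21 matrix has rank 6, and its Smith normal form has invariant factors (1,1,1,1,1,1).

The boundary map ∂_2: C_2 → C_1 acts by ∂[p,q,r] = [q,r] − [p,r] + [p,q]. For instance
  ∂[2,3,6] = [3,6] − [2,6] + [2,3],
  ∂[2,3,7] = [3,7] − [2,7] + [2,3].
This gives a 21×14 integer matrix of rank 13; reducing to Smith normal form yields diagonal entries (1,1,1,1,1,1,1,1,1,1,1,1,1).

Computing H_k = (kernel of ∂_k) / (image of ∂_{k+1}):

  H_0: rank C_0 − rank ∂_1 = 7 − 6 = 1, and the invariant factors of ∂_1 are all 1, so H_0 = Z.
  H_1: rank ker ∂_1 − rank ∂_2 = (21 − 6) − 13 = 2, and the invariant factors of ∂_2 are all 1, so H_1 = Z^2.
  H_2: rank ker ∂_2 − rank ∂_3 = (14 − 13) − 0 = 1, and there is no ∂_3, so H_2 = Z.

As a check, the Euler characteristic is 7 − 21 + 14 = 0, which agrees with 1 − 2 + 1 = 0.

Hence the Betti numbers are b_0 = 1, b_1 = 2, b_2 = 1.

b_0 = 1, b_1 = 2, b_2 = 1.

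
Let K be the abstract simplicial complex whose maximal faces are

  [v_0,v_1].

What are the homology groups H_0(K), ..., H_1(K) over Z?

We work with the vertex ordering v_0 < v_1. The simplices of K, each written with vertices in increasing order, are:

  0-simplices (2): [v_0], [v_1]
  1-simplices (1): [v_0,v_1]

Hence C_0 ≅ Z^2, C_1 ≅ Z^1.

∂_1: C_1 → C_0 sends each edge [p,q] (with p < q) to q − p. For instance
  ∂[v_0,v_1] = [v_1] − [v_0].
This gives a 2×1 integer matrix of rank 1; reducing to Smith normal form yields diagonal entries (1).

From H_k ≅ ker(∂_k) / im(∂_{k+1}) we obtain:

  H_0: rank C_0 − rank ∂_1 = 2 − 1 = 1, and the invariant factors of ∂_1 are all 1, so H_0 = Z.
  H_1: rank ker ∂_1 − rank ∂_2 = (1 − 1) − 0 = 0, and there is no ∂_2, so H_1 = 0.

H_0 = Z,  H_1 = 0.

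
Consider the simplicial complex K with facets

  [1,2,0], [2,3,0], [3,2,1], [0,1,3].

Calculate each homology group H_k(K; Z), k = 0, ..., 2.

Fix the vertex order 0 < 1 < 2 < 3 and write every simplex with vertices in increasing order. Then dim K = 2 and the simplices of K are:

  0-simplices (4): [0], [1], [2], [3]
  1-simplices (6): [0,1], [0,2], [0,3], [1,2], [1,3], [2,3]
  2-simplices (4): [0,1,2], [0,1,3], [0,2,3], [1,2,3]

Hence C_0 ≅ Z^4, C_1 ≅ Z^6, C_2 ≅ Z^4.

The boundary map ∂_1: C_1 → C_0 sends each edge [p,q] (with p < q) to q − p. For instance
  ∂[0,3] = [3] − [0].
As a 4×6 matrix over Z this has rank 3, with invariant factors (1,1,1).

∂_2: C_2 → C_1 maps a triangle to the signed sum of its edges. For instance
  ∂[0,1,2] = [1,2] − [0,2] + [0,1],
  ∂[0,1,3] = [1,3] − [0,3] + [0,1].
The resulting 6×4 matrix has rank 3, and its Smith normal form has invariant factors (1,1,1).

Now H_k = ker ∂_k / im ∂_{k+1}, so:

  H_0: rank C_0 − rank ∂_1 = 4 − 3 = 1, and the invariant factors of ∂_1 are all 1, so H_0 = Z.
  H_1: rank ker ∂_1 − rank ∂_2 = (6 − 3) − 3 = 0, and the invariant factors of ∂_2 are all 1, so H_1 = 0.
  H_2: rank ker ∂_2 − rank ∂_3 = (4 − 3) − 0 = 1, and there is no ∂_3, so H_2 = Z.

H_0 ≅ Z,  H_1 = 0,  H_2 ≅ Z.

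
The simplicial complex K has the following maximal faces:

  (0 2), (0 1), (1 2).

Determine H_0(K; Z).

We work with the vertex ordering 0 < 1 < 2. The simplices of K, each written with vertices in increasing order, are:

  0-simplices (3): [0], [1], [2]
  1-simplices (3): [0,1], [0,2], [1,2]

giving chain groups C_0 ≅ Z^3, C_1 ≅ Z^3.

Boundary ∂_1: C_1 → C_0 maps an edge to its endpoints' difference, ∂[p,q] = q − p. For instance
  ∂[1,2] = [2] − [1].
As a 3×3 matrix over Z this has rank 2, with invariant factors (1,1).

Reading off H_k = ker ∂_k / im ∂_{k+1}:

  H_0: rank C_0 − rank ∂_1 = 3 − 2 = 1, and the invariant factors of ∂_1 are all 1, so H_0 = Z.

H_0 ≅ Z.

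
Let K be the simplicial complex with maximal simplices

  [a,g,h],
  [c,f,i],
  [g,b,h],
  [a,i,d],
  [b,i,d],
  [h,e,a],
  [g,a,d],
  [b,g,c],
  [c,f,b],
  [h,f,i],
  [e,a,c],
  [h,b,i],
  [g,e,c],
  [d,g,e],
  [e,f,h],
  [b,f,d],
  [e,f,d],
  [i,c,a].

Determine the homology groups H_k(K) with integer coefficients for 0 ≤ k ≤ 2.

Order the vertices as a < b < c < d < e < f < g < h < i. Listing each simplex with vertices in this order, K has dimension 2 with simplices:

  0-simplices (9): a, b, c, d, e, f, g, h, i
  1-simplices (27): ac, ad, ae, ag, ah, ai, bc, bd, bf, bg, bh, bi, ce, cf, cg, ci, de, df, dg, di, ef, eg, eh, fh, fi, gh, hi
  2-simplices (18): ace, aci, adg, adi, aeh, agh, bcf, bcg, bdf, bdi, bgh, bhi, ceg, cfi, def, deg, efh, fhi

giving chain groups C_0 ≅ Z^9, C_1 ≅ Z^27, C_2 ≅ Z^18.

∂_1: C_1 → C_0 maps an edge to its endpoints' difference, ∂[p,q] = q − p.
The resulting 9×27 matrix has rank 8, and its Smith normal form has invariant factors (1,1,1,1,1,1,1,1).

Boundary ∂_2: C_2 → C_1 sends each 2-simplex [p,q,r] to [q,r] − [p,r] + [p,q]. For instance
  ∂aeh = eh − ah + ae,
  ∂bdi = di − bi + bd.
The resulting 27×18 matrix has rank 18, and its Smith normal form has invariant factors (1,1,1,1,1,1,1,1,1,1,1,1,1,1,1,1,1,2).

From H_k ≅ ker(∂_k) / im(∂_{k+1}) we obtain:

  H_0: rank C_0 − rank ∂_1 = 9 − 8 = 1, and the invariant factors of ∂_1 are all 1, so H_0 ≅ Z.
  H_1: rank ker ∂_1 − rank ∂_2 = (27 − 8) − 18 = 1, and ∂_2 has invariant factor 2 > 1, so H_1 ≅ Z ⊕ Z/2.
  H_2: rank ker ∂_2 − rank ∂_3 = (18 − 18) − 0 = 0, and there is no ∂_3, so H_2 ≅ 0.

As a check, the Euler characteristic is 9 − 27 + 18 = 0, which agrees with 1 − 1 + 0 = 0.
(K is a triangulation of the Klein bottle.)

H_0 ≅ Z,  H_1 ≅ Z ⊕ Z/2,  H_2 = 0.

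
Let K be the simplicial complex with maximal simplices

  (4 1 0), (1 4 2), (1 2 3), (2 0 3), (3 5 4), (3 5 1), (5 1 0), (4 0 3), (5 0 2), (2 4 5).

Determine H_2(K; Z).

H_2 = 0.

We work with the vertex ordering 0 < 1 < 2 < 3 < 4 < 5. The simplices of K, each written with vertices in increasing order, are:

  0-simplices (6): [0], [1], [2], [3], [4], [5]
  1-simplices (15): [0,1], [0,2], [0,3], [0,4], [0,5], [1,2], [1,3], [1,4], [1,5], [2,3], [2,4], [2,5], [3,4], [3,5], [4,5]
  2-simplices (10): [0,1,4], [0,1,5], [0,2,3], [0,2,5], [0,3,4], [1,2,3], [1,2,4], [1,3,5], [2,4,5], [3,4,5]

giving chain groups C_0 ≅ Z^6, C_1 ≅ Z^15, C_2 ≅ Z^10.

The boundary map ∂_1: C_1 → C_0 sends each edge [p,q] (with p < q) to q − p. For instance
  ∂[0,4] = [4] − [0].
The resulting 6×15 matrix has rank 5, and its Smith normal form has invariant factors (1,1,1,1,1).

The boundary map ∂_2: C_2 → C_1 maps a triangle to the signed sum of its edges. For instance
  ∂[1,2,4] = [2,4] − [1,4] + [1,2],
  ∂[1,2,3] = [2,3] − [1,3] + [1,2].
As a 15×10 matrix over Z this has rank 10, with invariant factors (1,1,1,1,1,1,1,1,1,2).

Reading off H_k = ker ∂_k / im ∂_{k+1}:

  H_2: rank ker ∂_2 − rank ∂_3 = (10 − 10) − 0 = 0, and there is no ∂_3, so H_2 = 0.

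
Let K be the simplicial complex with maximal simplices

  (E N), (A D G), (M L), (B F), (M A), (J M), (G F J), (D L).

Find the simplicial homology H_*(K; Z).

H_0 ≅ Z^2,  H_1 ≅ Z^2,  H_2 = 0.

Take the total order A < B < D < E < F < G < J < L < M < N on the vertex set. Then K (dimension 2) consists of the simplices:

  0-simplices (10): A, B, D, E, F, G, J, L, M, N
  1-simplices (12): AD, AG, AM, BF, DG, DL, EN, FG, FJ, GJ, JM, LM
  2-simplices (2): ADG, FGJ

so the chain groups are C_0 ≅ Z^10, C_1 ≅ Z^12, C_2 ≅ Z^2.

∂_1: C_1 → C_0 maps an edge to its endpoints' difference, ∂[p,q] = q − p. For instance
  ∂EN = N − E.
The 10×12 boundary matrix has rank 8 and Smith normal form diag(1,1,1,1,1,1,1,1).

The boundary map ∂_2: C_2 → C_1 maps a triangle to the signed sum of its edges. For instance
  ∂FGJ = GJ − FJ + FG,
  ∂ADG = DG − AG + AD.
As a 12×2 matrix over Z this has rank 2, with invariant factors (1,1).

From H_k ≅ ker(∂_k) / im(∂_{k+1}) we obtain:

  H_0: rank C_0 − rank ∂_1 = 10 − 8 = 2, and the invariant factors of ∂_1 are all 1, so H_0 ≅ Z^2.
  H_1: rank ker ∂_1 − rank ∂_2 = (12 − 8) − 2 = 2, and the invariant factors of ∂_2 are all 1, so H_1 ≅ Z^2.
  H_2: rank ker ∂_2 − rank ∂_3 = (2 − 2) − 0 = 0, and there is no ∂_3, so H_2 ≅ 0.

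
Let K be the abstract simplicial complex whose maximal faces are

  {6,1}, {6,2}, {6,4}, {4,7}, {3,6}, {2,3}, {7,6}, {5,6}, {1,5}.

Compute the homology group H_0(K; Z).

We work with the vertex ordering 1 < 2 < 3 < 4 < 5 < 6 < 7. The simplices of K, each written with vertices in increasing order, are:

  0-simplices (7): [1], [2], [3], [4], [5], [6], [7]
  1-simplices (9): [1,5], [1,6], [2,3], [2,6], [3,6], [4,6], [4,7], [5,6], [6,7]

Hence C_0 ≅ Z^7, C_1 ≅ Z^9.

∂_1: C_1 → C_0 maps an edge to its endpoints' difference, ∂[p,q] = q − p.
The resulting 7×9 matrix has rank 6, and its Smith normal form has invariant factors (1,1,1,1,1,1).

Reading off H_k = ker ∂_k / im ∂_{k+1}:

  H_0: rank C_0 − rank ∂_1 = 7 − 6 = 1, and the invariant factors of ∂_1 are all 1, so H_0 ≅ Z.

H_0 = Z.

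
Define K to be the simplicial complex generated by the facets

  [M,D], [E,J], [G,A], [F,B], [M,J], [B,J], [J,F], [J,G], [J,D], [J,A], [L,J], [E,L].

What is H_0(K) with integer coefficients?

Fix the vertex order A < B < D < E < F < G < J < L < M and write every simplex with vertices in increasing order. Then dim K = 1 and the simplices of K are:

  0-simplices (9): A, B, D, E, F, G, J, L, M
  1-simplices (12): AG, AJ, BF, BJ, DJ, DM, EJ, EL, FJ, GJ, JL, JM

so the chain groups are C_0 ≅ Z^9, C_1 ≅ Z^12.

The boundary map ∂_1: C_1 → C_0 is given by ∂[p,q] = [q] − [p]. For instance
  ∂BF = F − B.
This gives a 9×12 integer matrix of rank 8; reducing to Smith normal form yields diagonal entries (1,1,1,1,1,1,1,1).

From H_k ≅ ker(∂_k) / im(∂_{k+1}) we obtain:

  H_0: rank C_0 − rank ∂_1 = 9 − 8 = 1, and the invariant factors of ∂_1 are all 1, so H_0 ≅ Z.

H_0 ≅ Z.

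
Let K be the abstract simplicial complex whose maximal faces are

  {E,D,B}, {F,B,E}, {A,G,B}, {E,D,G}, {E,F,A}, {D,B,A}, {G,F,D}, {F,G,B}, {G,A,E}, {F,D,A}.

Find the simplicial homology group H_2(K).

Take the total order A < B < D < E < F < G on the vertex set. Then K (dimension 2) consists of the simplices:

  0-simplices (6): A, B, D, E, F, G
  1-simplices (15): AB, AD, AE, AF, AG, BD, BE, BF, BG, DE, DF, DG, EF, EG, FG
  2-simplices (10): ABD, ABG, ADF, AEF, AEG, BDE, BEF, BFG, DEG, DFG

giving chain groups C_0 ≅ Z^6, C_1 ≅ Z^15, C_2 ≅ Z^10.

∂_1: C_1 → C_0 sends each edge [p,q] (with p < q) to q − p.
This gives a 6×15 integer matrix of rank 5; reducing to Smith normal form yields diagonal entries (1,1,1,1,1).

∂_2: C_2 → C_1 maps a triangle to the signed sum of its edges. For instance
  ∂DEG = EG − DG + DE,
  ∂BDE = DE − BE + BD.
The resulting 15×10 matrix has rank 10, and its Smith normal form has invariant factors (1,1,1,1,1,1,1,1,1,2).

From H_k ≅ ker(∂_k) / im(∂_{k+1}) we obtain:

  H_2: rank ker ∂_2 − rank ∂_3 = (10 − 10) − 0 = 0, and there is no ∂_3, so H_2 ≅ 0.

(K is a triangulation of the real projective plane RP^2.)

H_2 ≅ 0.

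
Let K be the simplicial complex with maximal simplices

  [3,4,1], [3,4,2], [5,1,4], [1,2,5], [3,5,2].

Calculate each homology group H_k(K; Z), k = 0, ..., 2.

We work with the vertex ordering 1 < 2 < 3 < 4 < 5. The simplices of K, each written with vertices in increasing order, are:

  0-simplices (5): [1], [2], [3], [4], [5]
  1-simplices (10): [1,2], [1,3], [1,4], [1,5], [2,3], [2,4], [2,5], [3,4], [3,5], [4,5]
  2-simplices (5): [1,2,5], [1,3,4], [1,4,5], [2,3,4], [2,3,5]

so the chain groups are C_0 ≅ Z^5, C_1 ≅ Z^10, C_2 ≅ Z^5.

The boundary map ∂_1: C_1 → C_0 is given by ∂[p,q] = [q] − [p].
As a 5×10 matrix over Z this has rank 4, with invariant factors (1,1,1,1).

Boundary ∂_2: C_2 → C_1 acts by ∂[p,q,r] = [q,r] − [p,r] + [p,q]. For instance
  ∂[2,3,4] = [3,4] − [2,4] + [2,3],
  ∂[1,2,5] = [2,5] − [1,5] + [1,2].
As a 10×5 matrix over Z this has rank 5, with invariant factors (1,1,1,1,1).

From H_k ≅ ker(∂_k) / im(∂_{k+1}) we obtain:

  H_0: rank C_0 − rank ∂_1 = 5 − 4 = 1, and the invariant factors of ∂_1 are all 1, so H_0 = Z.
  H_1: rank ker ∂_1 − rank ∂_2 = (10 − 4) − 5 = 1, and the invariant factors of ∂_2 are all 1, so H_1 = Z.
  H_2: rank ker ∂_2 − rank ∂_3 = (5 − 5) − 0 = 0, and there is no ∂_3, so H_2 = 0.

As a check, the Euler characteristic is 5 − 10 + 5 = 0, which agrees with 1 − 1 + 0 = 0.
(K is a triangulation of the Möbius band.)

H_0 = Z,  H_1 = Z,  H_2 = 0.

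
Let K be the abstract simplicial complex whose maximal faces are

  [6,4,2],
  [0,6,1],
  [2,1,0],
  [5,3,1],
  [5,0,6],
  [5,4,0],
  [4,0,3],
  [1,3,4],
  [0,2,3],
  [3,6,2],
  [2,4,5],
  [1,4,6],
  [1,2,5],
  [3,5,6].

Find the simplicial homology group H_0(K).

We work with the vertex ordering 0 < 1 < 2 < 3 < 4 < 5 < 6. The simplices of K, each written with vertices in increasing order, are:

  0-simplices (7): [0], [1], [2], [3], [4], [5], [6]
  1-simplices (21): [0,1], [0,2], [0,3], [0,4], [0,5], [0,6], [1,2], [1,3], [1,4], [1,5], [1,6], [2,3], [2,4], [2,5], [2,6], [3,4], [3,5], [3,6], [4,5], [4,6], [5,6]
  2-simplices (14): [0,1,2], [0,1,6], [0,2,3], [0,3,4], [0,4,5], [0,5,6], [1,2,5], [1,3,4], [1,3,5], [1,4,6], [2,3,6], [2,4,5], [2,4,6], [3,5,6]

giving chain groups C_0 ≅ Z^7, C_1 ≅ Z^21, C_2 ≅ Z^14.

Boundary ∂_1: C_1 → C_0 maps an edge to its endpoints' difference, ∂[p,q] = q − p. For instance
  ∂[0,1] = [1] − [0].
The 7×21 boundary matrix has rank 6 and Smith normal form diag(1,1,1,1,1,1).

The boundary map ∂_2: C_2 → C_1 sends each 2-simplex [p,q,r] to [q,r] − [p,r] + [p,q]. For instance
  ∂[1,3,5] = [3,5] − [1,5] + [1,3],
  ∂[0,2,3] = [2,3] − [0,3] + [0,2].
The 21×14 boundary matrix has rank 13 and Smith normal form diag(1,1,1,1,1,1,1,1,1,1,1,1,1).

From H_k ≅ ker(∂_k) / im(∂_{k+1}) we obtain:

  H_0: rank C_0 − rank ∂_1 = 7 − 6 = 1, and the invariant factors of ∂_1 are all 1, so H_0 = Z.

H_0 ≅ Z.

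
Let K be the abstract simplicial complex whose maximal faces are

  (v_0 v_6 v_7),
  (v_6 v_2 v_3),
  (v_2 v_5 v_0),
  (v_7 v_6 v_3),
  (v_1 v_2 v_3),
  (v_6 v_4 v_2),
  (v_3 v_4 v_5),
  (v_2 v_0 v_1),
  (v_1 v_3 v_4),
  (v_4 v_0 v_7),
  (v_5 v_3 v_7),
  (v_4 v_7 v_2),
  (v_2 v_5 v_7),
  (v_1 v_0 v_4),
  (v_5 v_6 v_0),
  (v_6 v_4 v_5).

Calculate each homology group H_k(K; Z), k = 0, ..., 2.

H_0 ≅ Z,  H_1 ≅ Z^2,  H_2 ≅ Z.

K has 8 vertices, 24 edges, 16 triangles.
rank ∂_0 = 0, rank ∂_1 = 7 ⇒ b_0 = 8 − 0 − 7 = 1; all invariant factors of ∂_1 are 1 so no torsion. So H_0 = Z.
rank ∂_1 = 7, rank ∂_2 = 15 ⇒ b_1 = 24 − 7 − 15 = 2; all invariant factors of ∂_2 are 1 so no torsion. So H_1 = Z^2.
rank ∂_2 = 15, rank ∂_3 = 0 ⇒ b_2 = 16 − 15 − 0 = 1. So H_2 = Z.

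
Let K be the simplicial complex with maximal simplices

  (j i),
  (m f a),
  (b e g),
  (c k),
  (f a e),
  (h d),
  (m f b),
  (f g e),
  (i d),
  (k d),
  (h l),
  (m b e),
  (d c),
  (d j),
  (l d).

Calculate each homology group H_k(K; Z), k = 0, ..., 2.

H_0 = Z^2,  H_1 = Z^4,  H_2 = 0.

Order the vertices as a < b < c < d < e < f < g < h < i < j < k < l < m. Listing each simplex with vertices in this order, K has dimension 2 with simplices:

  0-simplices (13): a, b, c, d, e, f, g, h, i, j, k, l, m
  1-simplices (21): ae, af, am, be, bf, bg, bm, cd, ck, dh, di, dj, dk, dl, ef, eg, em, fg, fm, hl, ij
  2-simplices (6): aef, afm, beg, bem, bfm, efg

giving chain groups C_0 ≅ Z^13, C_1 ≅ Z^21, C_2 ≅ Z^6.

Boundary ∂_1: C_1 → C_0 maps an edge to its endpoints' difference, ∂[p,q] = q − p. For instance
  ∂fm = m − f.
The 13×21 boundary matrix has rank 11 and Smith normal form diag(1,1,1,1,1,1,1,1,1,1,1).

∂_2: C_2 → C_1 acts by ∂[p,q,r] = [q,r] − [p,r] + [p,q]. For instance
  ∂bfm = fm − bm + bf,
  ∂afm = fm − am + af.
The 21×6 boundary matrix has rank 6 and Smith normal form diag(1,1,1,1,1,1).

Now H_k = ker ∂_k / im ∂_{k+1}, so:

  H_0: rank C_0 − rank ∂_1 = 13 − 11 = 2, and the invariant factors of ∂_1 are all 1, so H_0 = Z^2.
  H_1: rank ker ∂_1 − rank ∂_2 = (21 − 11) − 6 = 4, and the invariant factors of ∂_2 are all 1, so H_1 = Z^4.
  H_2: rank ker ∂_2 − rank ∂_3 = (6 − 6) − 0 = 0, and there is no ∂_3, so H_2 = 0.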